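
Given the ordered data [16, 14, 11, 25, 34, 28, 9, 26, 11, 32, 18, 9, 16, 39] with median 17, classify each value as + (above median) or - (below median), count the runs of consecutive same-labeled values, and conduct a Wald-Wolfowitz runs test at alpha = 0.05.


Step 1: Compute median = 17; label A = above, B = below.
Labels in order: BBBAAABABAABBA  (n_A = 7, n_B = 7)
Step 2: Count runs R = 8.
Step 3: Under H0 (random ordering), E[R] = 2*n_A*n_B/(n_A+n_B) + 1 = 2*7*7/14 + 1 = 8.0000.
        Var[R] = 2*n_A*n_B*(2*n_A*n_B - n_A - n_B) / ((n_A+n_B)^2 * (n_A+n_B-1)) = 8232/2548 = 3.2308.
        SD[R] = 1.7974.
Step 4: R = E[R], so z = 0 with no continuity correction.
Step 5: Two-sided p-value via normal approximation = 2*(1 - Phi(|z|)) = 1.000000.
Step 6: alpha = 0.05. fail to reject H0.

R = 8, z = 0.0000, p = 1.000000, fail to reject H0.


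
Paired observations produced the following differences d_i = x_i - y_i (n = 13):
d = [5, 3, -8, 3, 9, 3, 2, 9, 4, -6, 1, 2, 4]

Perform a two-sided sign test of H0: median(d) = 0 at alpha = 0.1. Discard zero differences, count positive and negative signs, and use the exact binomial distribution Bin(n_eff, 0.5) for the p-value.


Step 1: Discard zero differences. Original n = 13; n_eff = number of nonzero differences = 13.
Nonzero differences (with sign): +5, +3, -8, +3, +9, +3, +2, +9, +4, -6, +1, +2, +4
Step 2: Count signs: positive = 11, negative = 2.
Step 3: Under H0: P(positive) = 0.5, so the number of positives S ~ Bin(13, 0.5).
Step 4: Two-sided exact p-value = sum of Bin(13,0.5) probabilities at or below the observed probability = 0.022461.
Step 5: alpha = 0.1. reject H0.

n_eff = 13, pos = 11, neg = 2, p = 0.022461, reject H0.


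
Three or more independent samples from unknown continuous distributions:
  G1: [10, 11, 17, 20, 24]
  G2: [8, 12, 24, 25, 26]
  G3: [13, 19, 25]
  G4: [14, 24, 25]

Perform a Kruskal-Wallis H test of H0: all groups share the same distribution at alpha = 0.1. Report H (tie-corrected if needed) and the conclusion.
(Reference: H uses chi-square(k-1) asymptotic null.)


Step 1: Combine all N = 16 observations and assign midranks.
sorted (value, group, rank): (8,G2,1), (10,G1,2), (11,G1,3), (12,G2,4), (13,G3,5), (14,G4,6), (17,G1,7), (19,G3,8), (20,G1,9), (24,G1,11), (24,G2,11), (24,G4,11), (25,G2,14), (25,G3,14), (25,G4,14), (26,G2,16)
Step 2: Sum ranks within each group.
R_1 = 32 (n_1 = 5)
R_2 = 46 (n_2 = 5)
R_3 = 27 (n_3 = 3)
R_4 = 31 (n_4 = 3)
Step 3: H = 12/(N(N+1)) * sum(R_i^2/n_i) - 3(N+1)
     = 12/(16*17) * (32^2/5 + 46^2/5 + 27^2/3 + 31^2/3) - 3*17
     = 0.044118 * 1191.33 - 51
     = 1.558824.
Step 4: Ties present; correction factor C = 1 - 48/(16^3 - 16) = 0.988235. Corrected H = 1.558824 / 0.988235 = 1.577381.
Step 5: Under H0, H ~ chi^2(3); p-value = 0.664529.
Step 6: alpha = 0.1. fail to reject H0.

H = 1.5774, df = 3, p = 0.664529, fail to reject H0.


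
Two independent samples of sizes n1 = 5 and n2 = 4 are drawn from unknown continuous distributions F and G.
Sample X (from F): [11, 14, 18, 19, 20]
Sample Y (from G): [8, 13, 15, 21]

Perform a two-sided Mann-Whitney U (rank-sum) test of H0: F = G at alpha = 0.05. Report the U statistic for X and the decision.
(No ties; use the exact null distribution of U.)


Step 1: Combine and sort all 9 observations; assign midranks.
sorted (value, group): (8,Y), (11,X), (13,Y), (14,X), (15,Y), (18,X), (19,X), (20,X), (21,Y)
ranks: 8->1, 11->2, 13->3, 14->4, 15->5, 18->6, 19->7, 20->8, 21->9
Step 2: Rank sum for X: R1 = 2 + 4 + 6 + 7 + 8 = 27.
Step 3: U_X = R1 - n1(n1+1)/2 = 27 - 5*6/2 = 27 - 15 = 12.
       U_Y = n1*n2 - U_X = 20 - 12 = 8.
Step 4: No ties, so the exact null distribution of U (based on enumerating the C(9,5) = 126 equally likely rank assignments) gives the two-sided p-value.
Step 5: p-value = 0.730159; compare to alpha = 0.05. fail to reject H0.

U_X = 12, p = 0.730159, fail to reject H0 at alpha = 0.05.


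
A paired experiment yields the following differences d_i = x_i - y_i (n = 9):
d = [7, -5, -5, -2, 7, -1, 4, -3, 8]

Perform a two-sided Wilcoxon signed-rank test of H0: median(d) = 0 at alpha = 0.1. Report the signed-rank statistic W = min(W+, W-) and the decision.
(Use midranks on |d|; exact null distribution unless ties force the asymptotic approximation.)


Step 1: Drop any zero differences (none here) and take |d_i|.
|d| = [7, 5, 5, 2, 7, 1, 4, 3, 8]
Step 2: Midrank |d_i| (ties get averaged ranks).
ranks: |7|->7.5, |5|->5.5, |5|->5.5, |2|->2, |7|->7.5, |1|->1, |4|->4, |3|->3, |8|->9
Step 3: Attach original signs; sum ranks with positive sign and with negative sign.
W+ = 7.5 + 7.5 + 4 + 9 = 28
W- = 5.5 + 5.5 + 2 + 1 + 3 = 17
(Check: W+ + W- = 45 should equal n(n+1)/2 = 45.)
Step 4: Test statistic W = min(W+, W-) = 17.
Step 5: Ties in |d|, so use the tie-corrected normal approximation.
        E[W] = n(n+1)/4 = 9*10/4 = 22.5.
        Tie groups: |d|=5 (t=2), |d|=7 (t=2); sum(t^3 - t) = 12.
        Var[W] = n(n+1)(2n+1)/24 - sum(t^3-t)/48 = 1710/24 - 12/48 = 71.
        z = (W - E[W]) / sqrt(Var[W]) = (17 - 22.5) / 8.4261 = -0.6527.
        Two-sided p = 2*Phi(z) = 0.513930.
Step 6: alpha = 0.1. fail to reject H0.

W+ = 28, W- = 17, W = min = 17, p = 0.513930, fail to reject H0.


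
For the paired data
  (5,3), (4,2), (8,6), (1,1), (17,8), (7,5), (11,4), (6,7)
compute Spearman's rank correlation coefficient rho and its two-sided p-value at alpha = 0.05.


Step 1: Rank x and y separately (midranks; no ties here).
rank(x): 5->3, 4->2, 8->6, 1->1, 17->8, 7->5, 11->7, 6->4
rank(y): 3->3, 2->2, 6->6, 1->1, 8->8, 5->5, 4->4, 7->7
Step 2: d_i = R_x(i) - R_y(i); compute d_i^2.
  (3-3)^2=0, (2-2)^2=0, (6-6)^2=0, (1-1)^2=0, (8-8)^2=0, (5-5)^2=0, (7-4)^2=9, (4-7)^2=9
sum(d^2) = 18.
Step 3: rho = 1 - 6*18 / (8*(8^2 - 1)) = 1 - 108/504 = 0.785714.
Step 4: Under H0, t = rho * sqrt((n-2)/(1-rho^2)) = 3.1113 ~ t(6).
Step 5: Two-sided p-value from the t-distribution with 6 df = 0.020815.
Step 6: alpha = 0.05. reject H0.

rho = 0.7857, p = 0.020815, reject H0 at alpha = 0.05.


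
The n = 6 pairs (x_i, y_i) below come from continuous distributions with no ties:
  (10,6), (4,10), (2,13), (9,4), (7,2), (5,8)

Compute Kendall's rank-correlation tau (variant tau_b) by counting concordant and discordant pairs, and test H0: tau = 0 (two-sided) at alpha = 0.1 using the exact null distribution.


Step 1: Enumerate the 15 unordered pairs (i,j) with i<j and classify each by sign(x_j-x_i) * sign(y_j-y_i).
  (1,2):dx=-6,dy=+4->D; (1,3):dx=-8,dy=+7->D; (1,4):dx=-1,dy=-2->C; (1,5):dx=-3,dy=-4->C
  (1,6):dx=-5,dy=+2->D; (2,3):dx=-2,dy=+3->D; (2,4):dx=+5,dy=-6->D; (2,5):dx=+3,dy=-8->D
  (2,6):dx=+1,dy=-2->D; (3,4):dx=+7,dy=-9->D; (3,5):dx=+5,dy=-11->D; (3,6):dx=+3,dy=-5->D
  (4,5):dx=-2,dy=-2->C; (4,6):dx=-4,dy=+4->D; (5,6):dx=-2,dy=+6->D
Step 2: C = 3, D = 12, total pairs = 15.
Step 3: tau = (C - D)/(n(n-1)/2) = (3 - 12)/15 = -0.600000.
Step 4: Exact two-sided p-value (enumerate n! = 720 permutations of y under H0): p = 0.136111.
Step 5: alpha = 0.1. fail to reject H0.

tau_b = -0.6000 (C=3, D=12), p = 0.136111, fail to reject H0.


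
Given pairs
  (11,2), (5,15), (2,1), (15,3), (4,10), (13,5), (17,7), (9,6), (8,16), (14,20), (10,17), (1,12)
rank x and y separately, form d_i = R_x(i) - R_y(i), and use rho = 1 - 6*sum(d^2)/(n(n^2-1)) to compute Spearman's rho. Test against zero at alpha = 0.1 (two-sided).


Step 1: Rank x and y separately (midranks; no ties here).
rank(x): 11->8, 5->4, 2->2, 15->11, 4->3, 13->9, 17->12, 9->6, 8->5, 14->10, 10->7, 1->1
rank(y): 2->2, 15->9, 1->1, 3->3, 10->7, 5->4, 7->6, 6->5, 16->10, 20->12, 17->11, 12->8
Step 2: d_i = R_x(i) - R_y(i); compute d_i^2.
  (8-2)^2=36, (4-9)^2=25, (2-1)^2=1, (11-3)^2=64, (3-7)^2=16, (9-4)^2=25, (12-6)^2=36, (6-5)^2=1, (5-10)^2=25, (10-12)^2=4, (7-11)^2=16, (1-8)^2=49
sum(d^2) = 298.
Step 3: rho = 1 - 6*298 / (12*(12^2 - 1)) = 1 - 1788/1716 = -0.041958.
Step 4: Under H0, t = rho * sqrt((n-2)/(1-rho^2)) = -0.1328 ~ t(10).
Step 5: Two-sided p-value from the t-distribution with 10 df = 0.896986.
Step 6: alpha = 0.1. fail to reject H0.

rho = -0.0420, p = 0.896986, fail to reject H0 at alpha = 0.1.


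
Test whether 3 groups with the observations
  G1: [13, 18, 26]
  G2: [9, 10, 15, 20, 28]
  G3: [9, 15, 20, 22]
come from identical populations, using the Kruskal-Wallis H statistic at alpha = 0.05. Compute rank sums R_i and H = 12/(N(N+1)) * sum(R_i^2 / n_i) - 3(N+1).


Step 1: Combine all N = 12 observations and assign midranks.
sorted (value, group, rank): (9,G2,1.5), (9,G3,1.5), (10,G2,3), (13,G1,4), (15,G2,5.5), (15,G3,5.5), (18,G1,7), (20,G2,8.5), (20,G3,8.5), (22,G3,10), (26,G1,11), (28,G2,12)
Step 2: Sum ranks within each group.
R_1 = 22 (n_1 = 3)
R_2 = 30.5 (n_2 = 5)
R_3 = 25.5 (n_3 = 4)
Step 3: H = 12/(N(N+1)) * sum(R_i^2/n_i) - 3(N+1)
     = 12/(12*13) * (22^2/3 + 30.5^2/5 + 25.5^2/4) - 3*13
     = 0.076923 * 509.946 - 39
     = 0.226603.
Step 4: Ties present; correction factor C = 1 - 18/(12^3 - 12) = 0.989510. Corrected H = 0.226603 / 0.989510 = 0.229005.
Step 5: Under H0, H ~ chi^2(2); p-value = 0.891810.
Step 6: alpha = 0.05. fail to reject H0.

H = 0.2290, df = 2, p = 0.891810, fail to reject H0.


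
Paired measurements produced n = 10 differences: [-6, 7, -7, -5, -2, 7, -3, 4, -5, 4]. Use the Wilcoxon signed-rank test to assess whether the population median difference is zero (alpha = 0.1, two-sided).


Step 1: Drop any zero differences (none here) and take |d_i|.
|d| = [6, 7, 7, 5, 2, 7, 3, 4, 5, 4]
Step 2: Midrank |d_i| (ties get averaged ranks).
ranks: |6|->7, |7|->9, |7|->9, |5|->5.5, |2|->1, |7|->9, |3|->2, |4|->3.5, |5|->5.5, |4|->3.5
Step 3: Attach original signs; sum ranks with positive sign and with negative sign.
W+ = 9 + 9 + 3.5 + 3.5 = 25
W- = 7 + 9 + 5.5 + 1 + 2 + 5.5 = 30
(Check: W+ + W- = 55 should equal n(n+1)/2 = 55.)
Step 4: Test statistic W = min(W+, W-) = 25.
Step 5: Ties in |d|, so use the tie-corrected normal approximation.
        E[W] = n(n+1)/4 = 10*11/4 = 27.5.
        Tie groups: |d|=4 (t=2), |d|=5 (t=2), |d|=7 (t=3); sum(t^3 - t) = 36.
        Var[W] = n(n+1)(2n+1)/24 - sum(t^3-t)/48 = 2310/24 - 36/48 = 95.5.
        z = (W - E[W]) / sqrt(Var[W]) = (25 - 27.5) / 9.7724 = -0.2558.
        Two-sided p = 2*Phi(z) = 0.798088.
Step 6: alpha = 0.1. fail to reject H0.

W+ = 25, W- = 30, W = min = 25, p = 0.798088, fail to reject H0.


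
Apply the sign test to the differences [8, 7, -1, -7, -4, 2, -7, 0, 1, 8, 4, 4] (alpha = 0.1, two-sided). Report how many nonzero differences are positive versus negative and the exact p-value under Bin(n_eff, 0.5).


Step 1: Discard zero differences. Original n = 12; n_eff = number of nonzero differences = 11.
Nonzero differences (with sign): +8, +7, -1, -7, -4, +2, -7, +1, +8, +4, +4
Step 2: Count signs: positive = 7, negative = 4.
Step 3: Under H0: P(positive) = 0.5, so the number of positives S ~ Bin(11, 0.5).
Step 4: Two-sided exact p-value = sum of Bin(11,0.5) probabilities at or below the observed probability = 0.548828.
Step 5: alpha = 0.1. fail to reject H0.

n_eff = 11, pos = 7, neg = 4, p = 0.548828, fail to reject H0.


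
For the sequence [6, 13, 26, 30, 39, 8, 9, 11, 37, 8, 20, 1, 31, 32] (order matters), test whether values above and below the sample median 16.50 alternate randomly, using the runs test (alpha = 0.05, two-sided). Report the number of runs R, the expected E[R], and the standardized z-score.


Step 1: Compute median = 16.50; label A = above, B = below.
Labels in order: BBAAABBBABABAA  (n_A = 7, n_B = 7)
Step 2: Count runs R = 8.
Step 3: Under H0 (random ordering), E[R] = 2*n_A*n_B/(n_A+n_B) + 1 = 2*7*7/14 + 1 = 8.0000.
        Var[R] = 2*n_A*n_B*(2*n_A*n_B - n_A - n_B) / ((n_A+n_B)^2 * (n_A+n_B-1)) = 8232/2548 = 3.2308.
        SD[R] = 1.7974.
Step 4: R = E[R], so z = 0 with no continuity correction.
Step 5: Two-sided p-value via normal approximation = 2*(1 - Phi(|z|)) = 1.000000.
Step 6: alpha = 0.05. fail to reject H0.

R = 8, z = 0.0000, p = 1.000000, fail to reject H0.


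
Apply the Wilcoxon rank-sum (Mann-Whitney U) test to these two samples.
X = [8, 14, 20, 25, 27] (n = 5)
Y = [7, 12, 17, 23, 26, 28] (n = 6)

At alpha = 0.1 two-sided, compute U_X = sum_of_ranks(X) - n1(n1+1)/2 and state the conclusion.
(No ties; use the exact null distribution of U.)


Step 1: Combine and sort all 11 observations; assign midranks.
sorted (value, group): (7,Y), (8,X), (12,Y), (14,X), (17,Y), (20,X), (23,Y), (25,X), (26,Y), (27,X), (28,Y)
ranks: 7->1, 8->2, 12->3, 14->4, 17->5, 20->6, 23->7, 25->8, 26->9, 27->10, 28->11
Step 2: Rank sum for X: R1 = 2 + 4 + 6 + 8 + 10 = 30.
Step 3: U_X = R1 - n1(n1+1)/2 = 30 - 5*6/2 = 30 - 15 = 15.
       U_Y = n1*n2 - U_X = 30 - 15 = 15.
Step 4: No ties, so the exact null distribution of U (based on enumerating the C(11,5) = 462 equally likely rank assignments) gives the two-sided p-value.
Step 5: p-value = 1.000000; compare to alpha = 0.1. fail to reject H0.

U_X = 15, p = 1.000000, fail to reject H0 at alpha = 0.1.


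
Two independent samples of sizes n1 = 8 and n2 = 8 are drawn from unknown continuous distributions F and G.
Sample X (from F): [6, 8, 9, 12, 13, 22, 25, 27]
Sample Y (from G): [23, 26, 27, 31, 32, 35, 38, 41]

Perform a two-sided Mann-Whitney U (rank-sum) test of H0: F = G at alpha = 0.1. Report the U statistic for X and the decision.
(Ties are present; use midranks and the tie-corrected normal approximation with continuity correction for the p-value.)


Step 1: Combine and sort all 16 observations; assign midranks.
sorted (value, group): (6,X), (8,X), (9,X), (12,X), (13,X), (22,X), (23,Y), (25,X), (26,Y), (27,X), (27,Y), (31,Y), (32,Y), (35,Y), (38,Y), (41,Y)
ranks: 6->1, 8->2, 9->3, 12->4, 13->5, 22->6, 23->7, 25->8, 26->9, 27->10.5, 27->10.5, 31->12, 32->13, 35->14, 38->15, 41->16
Step 2: Rank sum for X: R1 = 1 + 2 + 3 + 4 + 5 + 6 + 8 + 10.5 = 39.5.
Step 3: U_X = R1 - n1(n1+1)/2 = 39.5 - 8*9/2 = 39.5 - 36 = 3.5.
       U_Y = n1*n2 - U_X = 64 - 3.5 = 60.5.
Step 4: Ties are present, so use the tie-corrected normal approximation (with continuity correction) for the p-value.
Step 5: p-value = 0.003253; compare to alpha = 0.1. reject H0.

U_X = 3.5, p = 0.003253, reject H0 at alpha = 0.1.


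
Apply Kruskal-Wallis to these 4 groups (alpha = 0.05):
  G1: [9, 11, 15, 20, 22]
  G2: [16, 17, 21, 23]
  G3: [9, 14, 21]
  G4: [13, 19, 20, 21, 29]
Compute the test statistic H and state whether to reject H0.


Step 1: Combine all N = 17 observations and assign midranks.
sorted (value, group, rank): (9,G1,1.5), (9,G3,1.5), (11,G1,3), (13,G4,4), (14,G3,5), (15,G1,6), (16,G2,7), (17,G2,8), (19,G4,9), (20,G1,10.5), (20,G4,10.5), (21,G2,13), (21,G3,13), (21,G4,13), (22,G1,15), (23,G2,16), (29,G4,17)
Step 2: Sum ranks within each group.
R_1 = 36 (n_1 = 5)
R_2 = 44 (n_2 = 4)
R_3 = 19.5 (n_3 = 3)
R_4 = 53.5 (n_4 = 5)
Step 3: H = 12/(N(N+1)) * sum(R_i^2/n_i) - 3(N+1)
     = 12/(17*18) * (36^2/5 + 44^2/4 + 19.5^2/3 + 53.5^2/5) - 3*18
     = 0.039216 * 1442.4 - 54
     = 2.564706.
Step 4: Ties present; correction factor C = 1 - 36/(17^3 - 17) = 0.992647. Corrected H = 2.564706 / 0.992647 = 2.583704.
Step 5: Under H0, H ~ chi^2(3); p-value = 0.460354.
Step 6: alpha = 0.05. fail to reject H0.

H = 2.5837, df = 3, p = 0.460354, fail to reject H0.


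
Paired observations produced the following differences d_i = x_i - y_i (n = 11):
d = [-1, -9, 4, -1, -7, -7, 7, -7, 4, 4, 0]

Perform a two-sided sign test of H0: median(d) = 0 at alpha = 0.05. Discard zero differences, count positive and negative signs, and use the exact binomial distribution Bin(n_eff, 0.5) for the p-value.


Step 1: Discard zero differences. Original n = 11; n_eff = number of nonzero differences = 10.
Nonzero differences (with sign): -1, -9, +4, -1, -7, -7, +7, -7, +4, +4
Step 2: Count signs: positive = 4, negative = 6.
Step 3: Under H0: P(positive) = 0.5, so the number of positives S ~ Bin(10, 0.5).
Step 4: Two-sided exact p-value = sum of Bin(10,0.5) probabilities at or below the observed probability = 0.753906.
Step 5: alpha = 0.05. fail to reject H0.

n_eff = 10, pos = 4, neg = 6, p = 0.753906, fail to reject H0.


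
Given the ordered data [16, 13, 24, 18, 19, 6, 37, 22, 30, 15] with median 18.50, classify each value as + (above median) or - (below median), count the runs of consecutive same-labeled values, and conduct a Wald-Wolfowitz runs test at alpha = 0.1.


Step 1: Compute median = 18.50; label A = above, B = below.
Labels in order: BBABABAAAB  (n_A = 5, n_B = 5)
Step 2: Count runs R = 7.
Step 3: Under H0 (random ordering), E[R] = 2*n_A*n_B/(n_A+n_B) + 1 = 2*5*5/10 + 1 = 6.0000.
        Var[R] = 2*n_A*n_B*(2*n_A*n_B - n_A - n_B) / ((n_A+n_B)^2 * (n_A+n_B-1)) = 2000/900 = 2.2222.
        SD[R] = 1.4907.
Step 4: Continuity-corrected z = (R - 0.5 - E[R]) / SD[R] = (7 - 0.5 - 6.0000) / 1.4907 = 0.3354.
Step 5: Two-sided p-value via normal approximation = 2*(1 - Phi(|z|)) = 0.737316.
Step 6: alpha = 0.1. fail to reject H0.

R = 7, z = 0.3354, p = 0.737316, fail to reject H0.


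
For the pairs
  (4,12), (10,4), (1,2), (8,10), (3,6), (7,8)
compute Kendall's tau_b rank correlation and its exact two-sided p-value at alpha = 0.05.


Step 1: Enumerate the 15 unordered pairs (i,j) with i<j and classify each by sign(x_j-x_i) * sign(y_j-y_i).
  (1,2):dx=+6,dy=-8->D; (1,3):dx=-3,dy=-10->C; (1,4):dx=+4,dy=-2->D; (1,5):dx=-1,dy=-6->C
  (1,6):dx=+3,dy=-4->D; (2,3):dx=-9,dy=-2->C; (2,4):dx=-2,dy=+6->D; (2,5):dx=-7,dy=+2->D
  (2,6):dx=-3,dy=+4->D; (3,4):dx=+7,dy=+8->C; (3,5):dx=+2,dy=+4->C; (3,6):dx=+6,dy=+6->C
  (4,5):dx=-5,dy=-4->C; (4,6):dx=-1,dy=-2->C; (5,6):dx=+4,dy=+2->C
Step 2: C = 9, D = 6, total pairs = 15.
Step 3: tau = (C - D)/(n(n-1)/2) = (9 - 6)/15 = 0.200000.
Step 4: Exact two-sided p-value (enumerate n! = 720 permutations of y under H0): p = 0.719444.
Step 5: alpha = 0.05. fail to reject H0.

tau_b = 0.2000 (C=9, D=6), p = 0.719444, fail to reject H0.


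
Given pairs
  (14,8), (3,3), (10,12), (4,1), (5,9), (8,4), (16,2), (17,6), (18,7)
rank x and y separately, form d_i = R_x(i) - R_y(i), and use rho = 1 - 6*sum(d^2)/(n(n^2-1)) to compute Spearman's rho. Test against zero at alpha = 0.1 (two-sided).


Step 1: Rank x and y separately (midranks; no ties here).
rank(x): 14->6, 3->1, 10->5, 4->2, 5->3, 8->4, 16->7, 17->8, 18->9
rank(y): 8->7, 3->3, 12->9, 1->1, 9->8, 4->4, 2->2, 6->5, 7->6
Step 2: d_i = R_x(i) - R_y(i); compute d_i^2.
  (6-7)^2=1, (1-3)^2=4, (5-9)^2=16, (2-1)^2=1, (3-8)^2=25, (4-4)^2=0, (7-2)^2=25, (8-5)^2=9, (9-6)^2=9
sum(d^2) = 90.
Step 3: rho = 1 - 6*90 / (9*(9^2 - 1)) = 1 - 540/720 = 0.250000.
Step 4: Under H0, t = rho * sqrt((n-2)/(1-rho^2)) = 0.6831 ~ t(7).
Step 5: Two-sided p-value from the t-distribution with 7 df = 0.516490.
Step 6: alpha = 0.1. fail to reject H0.

rho = 0.2500, p = 0.516490, fail to reject H0 at alpha = 0.1.


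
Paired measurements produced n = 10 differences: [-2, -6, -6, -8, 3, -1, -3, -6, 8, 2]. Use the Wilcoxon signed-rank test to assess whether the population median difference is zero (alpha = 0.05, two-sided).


Step 1: Drop any zero differences (none here) and take |d_i|.
|d| = [2, 6, 6, 8, 3, 1, 3, 6, 8, 2]
Step 2: Midrank |d_i| (ties get averaged ranks).
ranks: |2|->2.5, |6|->7, |6|->7, |8|->9.5, |3|->4.5, |1|->1, |3|->4.5, |6|->7, |8|->9.5, |2|->2.5
Step 3: Attach original signs; sum ranks with positive sign and with negative sign.
W+ = 4.5 + 9.5 + 2.5 = 16.5
W- = 2.5 + 7 + 7 + 9.5 + 1 + 4.5 + 7 = 38.5
(Check: W+ + W- = 55 should equal n(n+1)/2 = 55.)
Step 4: Test statistic W = min(W+, W-) = 16.5.
Step 5: Ties in |d|, so use the tie-corrected normal approximation.
        E[W] = n(n+1)/4 = 10*11/4 = 27.5.
        Tie groups: |d|=2 (t=2), |d|=3 (t=2), |d|=6 (t=3), |d|=8 (t=2); sum(t^3 - t) = 42.
        Var[W] = n(n+1)(2n+1)/24 - sum(t^3-t)/48 = 2310/24 - 42/48 = 95.375.
        z = (W - E[W]) / sqrt(Var[W]) = (16.5 - 27.5) / 9.7660 = -1.1264.
        Two-sided p = 2*Phi(z) = 0.260015.
Step 6: alpha = 0.05. fail to reject H0.

W+ = 16.5, W- = 38.5, W = min = 16.5, p = 0.260015, fail to reject H0.


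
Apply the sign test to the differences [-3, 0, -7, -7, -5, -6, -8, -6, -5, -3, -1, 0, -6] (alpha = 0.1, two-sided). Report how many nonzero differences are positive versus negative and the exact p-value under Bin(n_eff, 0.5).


Step 1: Discard zero differences. Original n = 13; n_eff = number of nonzero differences = 11.
Nonzero differences (with sign): -3, -7, -7, -5, -6, -8, -6, -5, -3, -1, -6
Step 2: Count signs: positive = 0, negative = 11.
Step 3: Under H0: P(positive) = 0.5, so the number of positives S ~ Bin(11, 0.5).
Step 4: Two-sided exact p-value = sum of Bin(11,0.5) probabilities at or below the observed probability = 0.000977.
Step 5: alpha = 0.1. reject H0.

n_eff = 11, pos = 0, neg = 11, p = 0.000977, reject H0.


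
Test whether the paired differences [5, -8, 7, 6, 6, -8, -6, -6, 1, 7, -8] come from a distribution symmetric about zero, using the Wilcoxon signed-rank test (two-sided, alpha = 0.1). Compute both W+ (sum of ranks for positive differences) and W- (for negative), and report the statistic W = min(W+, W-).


Step 1: Drop any zero differences (none here) and take |d_i|.
|d| = [5, 8, 7, 6, 6, 8, 6, 6, 1, 7, 8]
Step 2: Midrank |d_i| (ties get averaged ranks).
ranks: |5|->2, |8|->10, |7|->7.5, |6|->4.5, |6|->4.5, |8|->10, |6|->4.5, |6|->4.5, |1|->1, |7|->7.5, |8|->10
Step 3: Attach original signs; sum ranks with positive sign and with negative sign.
W+ = 2 + 7.5 + 4.5 + 4.5 + 1 + 7.5 = 27
W- = 10 + 10 + 4.5 + 4.5 + 10 = 39
(Check: W+ + W- = 66 should equal n(n+1)/2 = 66.)
Step 4: Test statistic W = min(W+, W-) = 27.
Step 5: Ties in |d|, so use the tie-corrected normal approximation.
        E[W] = n(n+1)/4 = 11*12/4 = 33.
        Tie groups: |d|=6 (t=4), |d|=7 (t=2), |d|=8 (t=3); sum(t^3 - t) = 90.
        Var[W] = n(n+1)(2n+1)/24 - sum(t^3-t)/48 = 3036/24 - 90/48 = 124.625.
        z = (W - E[W]) / sqrt(Var[W]) = (27 - 33) / 11.1636 = -0.5375.
        Two-sided p = 2*Phi(z) = 0.590948.
Step 6: alpha = 0.1. fail to reject H0.

W+ = 27, W- = 39, W = min = 27, p = 0.590948, fail to reject H0.


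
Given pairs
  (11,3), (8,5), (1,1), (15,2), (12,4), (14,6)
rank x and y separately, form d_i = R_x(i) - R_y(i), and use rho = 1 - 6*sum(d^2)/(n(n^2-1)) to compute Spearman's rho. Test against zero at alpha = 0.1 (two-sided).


Step 1: Rank x and y separately (midranks; no ties here).
rank(x): 11->3, 8->2, 1->1, 15->6, 12->4, 14->5
rank(y): 3->3, 5->5, 1->1, 2->2, 4->4, 6->6
Step 2: d_i = R_x(i) - R_y(i); compute d_i^2.
  (3-3)^2=0, (2-5)^2=9, (1-1)^2=0, (6-2)^2=16, (4-4)^2=0, (5-6)^2=1
sum(d^2) = 26.
Step 3: rho = 1 - 6*26 / (6*(6^2 - 1)) = 1 - 156/210 = 0.257143.
Step 4: Under H0, t = rho * sqrt((n-2)/(1-rho^2)) = 0.5322 ~ t(4).
Step 5: Two-sided p-value from the t-distribution with 4 df = 0.622787.
Step 6: alpha = 0.1. fail to reject H0.

rho = 0.2571, p = 0.622787, fail to reject H0 at alpha = 0.1.


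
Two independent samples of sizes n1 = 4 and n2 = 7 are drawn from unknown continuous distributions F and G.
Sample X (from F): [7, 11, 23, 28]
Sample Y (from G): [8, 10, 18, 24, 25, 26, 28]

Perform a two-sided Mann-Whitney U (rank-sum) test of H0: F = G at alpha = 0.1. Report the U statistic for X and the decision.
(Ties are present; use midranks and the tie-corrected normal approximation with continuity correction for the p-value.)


Step 1: Combine and sort all 11 observations; assign midranks.
sorted (value, group): (7,X), (8,Y), (10,Y), (11,X), (18,Y), (23,X), (24,Y), (25,Y), (26,Y), (28,X), (28,Y)
ranks: 7->1, 8->2, 10->3, 11->4, 18->5, 23->6, 24->7, 25->8, 26->9, 28->10.5, 28->10.5
Step 2: Rank sum for X: R1 = 1 + 4 + 6 + 10.5 = 21.5.
Step 3: U_X = R1 - n1(n1+1)/2 = 21.5 - 4*5/2 = 21.5 - 10 = 11.5.
       U_Y = n1*n2 - U_X = 28 - 11.5 = 16.5.
Step 4: Ties are present, so use the tie-corrected normal approximation (with continuity correction) for the p-value.
Step 5: p-value = 0.704817; compare to alpha = 0.1. fail to reject H0.

U_X = 11.5, p = 0.704817, fail to reject H0 at alpha = 0.1.


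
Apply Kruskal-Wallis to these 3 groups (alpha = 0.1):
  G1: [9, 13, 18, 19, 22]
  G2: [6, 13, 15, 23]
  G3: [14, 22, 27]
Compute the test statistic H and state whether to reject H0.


Step 1: Combine all N = 12 observations and assign midranks.
sorted (value, group, rank): (6,G2,1), (9,G1,2), (13,G1,3.5), (13,G2,3.5), (14,G3,5), (15,G2,6), (18,G1,7), (19,G1,8), (22,G1,9.5), (22,G3,9.5), (23,G2,11), (27,G3,12)
Step 2: Sum ranks within each group.
R_1 = 30 (n_1 = 5)
R_2 = 21.5 (n_2 = 4)
R_3 = 26.5 (n_3 = 3)
Step 3: H = 12/(N(N+1)) * sum(R_i^2/n_i) - 3(N+1)
     = 12/(12*13) * (30^2/5 + 21.5^2/4 + 26.5^2/3) - 3*13
     = 0.076923 * 529.646 - 39
     = 1.741987.
Step 4: Ties present; correction factor C = 1 - 12/(12^3 - 12) = 0.993007. Corrected H = 1.741987 / 0.993007 = 1.754255.
Step 5: Under H0, H ~ chi^2(2); p-value = 0.415976.
Step 6: alpha = 0.1. fail to reject H0.

H = 1.7543, df = 2, p = 0.415976, fail to reject H0.


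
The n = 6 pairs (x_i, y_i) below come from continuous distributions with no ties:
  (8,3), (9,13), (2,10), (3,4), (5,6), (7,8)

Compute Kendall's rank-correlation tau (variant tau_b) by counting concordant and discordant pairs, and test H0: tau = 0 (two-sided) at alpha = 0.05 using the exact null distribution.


Step 1: Enumerate the 15 unordered pairs (i,j) with i<j and classify each by sign(x_j-x_i) * sign(y_j-y_i).
  (1,2):dx=+1,dy=+10->C; (1,3):dx=-6,dy=+7->D; (1,4):dx=-5,dy=+1->D; (1,5):dx=-3,dy=+3->D
  (1,6):dx=-1,dy=+5->D; (2,3):dx=-7,dy=-3->C; (2,4):dx=-6,dy=-9->C; (2,5):dx=-4,dy=-7->C
  (2,6):dx=-2,dy=-5->C; (3,4):dx=+1,dy=-6->D; (3,5):dx=+3,dy=-4->D; (3,6):dx=+5,dy=-2->D
  (4,5):dx=+2,dy=+2->C; (4,6):dx=+4,dy=+4->C; (5,6):dx=+2,dy=+2->C
Step 2: C = 8, D = 7, total pairs = 15.
Step 3: tau = (C - D)/(n(n-1)/2) = (8 - 7)/15 = 0.066667.
Step 4: Exact two-sided p-value (enumerate n! = 720 permutations of y under H0): p = 1.000000.
Step 5: alpha = 0.05. fail to reject H0.

tau_b = 0.0667 (C=8, D=7), p = 1.000000, fail to reject H0.


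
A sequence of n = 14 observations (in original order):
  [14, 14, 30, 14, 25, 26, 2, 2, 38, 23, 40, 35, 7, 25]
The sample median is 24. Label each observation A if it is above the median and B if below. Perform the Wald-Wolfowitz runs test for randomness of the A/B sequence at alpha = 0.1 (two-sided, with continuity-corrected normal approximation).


Step 1: Compute median = 24; label A = above, B = below.
Labels in order: BBABAABBABAABA  (n_A = 7, n_B = 7)
Step 2: Count runs R = 10.
Step 3: Under H0 (random ordering), E[R] = 2*n_A*n_B/(n_A+n_B) + 1 = 2*7*7/14 + 1 = 8.0000.
        Var[R] = 2*n_A*n_B*(2*n_A*n_B - n_A - n_B) / ((n_A+n_B)^2 * (n_A+n_B-1)) = 8232/2548 = 3.2308.
        SD[R] = 1.7974.
Step 4: Continuity-corrected z = (R - 0.5 - E[R]) / SD[R] = (10 - 0.5 - 8.0000) / 1.7974 = 0.8345.
Step 5: Two-sided p-value via normal approximation = 2*(1 - Phi(|z|)) = 0.403986.
Step 6: alpha = 0.1. fail to reject H0.

R = 10, z = 0.8345, p = 0.403986, fail to reject H0.


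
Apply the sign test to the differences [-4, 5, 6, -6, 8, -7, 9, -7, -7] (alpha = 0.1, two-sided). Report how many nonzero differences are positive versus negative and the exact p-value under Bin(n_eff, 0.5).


Step 1: Discard zero differences. Original n = 9; n_eff = number of nonzero differences = 9.
Nonzero differences (with sign): -4, +5, +6, -6, +8, -7, +9, -7, -7
Step 2: Count signs: positive = 4, negative = 5.
Step 3: Under H0: P(positive) = 0.5, so the number of positives S ~ Bin(9, 0.5).
Step 4: Two-sided exact p-value = sum of Bin(9,0.5) probabilities at or below the observed probability = 1.000000.
Step 5: alpha = 0.1. fail to reject H0.

n_eff = 9, pos = 4, neg = 5, p = 1.000000, fail to reject H0.


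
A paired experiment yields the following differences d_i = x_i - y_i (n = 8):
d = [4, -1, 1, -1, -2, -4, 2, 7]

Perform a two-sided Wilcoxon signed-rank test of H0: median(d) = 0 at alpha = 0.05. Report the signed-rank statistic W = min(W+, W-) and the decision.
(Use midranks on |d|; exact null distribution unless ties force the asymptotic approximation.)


Step 1: Drop any zero differences (none here) and take |d_i|.
|d| = [4, 1, 1, 1, 2, 4, 2, 7]
Step 2: Midrank |d_i| (ties get averaged ranks).
ranks: |4|->6.5, |1|->2, |1|->2, |1|->2, |2|->4.5, |4|->6.5, |2|->4.5, |7|->8
Step 3: Attach original signs; sum ranks with positive sign and with negative sign.
W+ = 6.5 + 2 + 4.5 + 8 = 21
W- = 2 + 2 + 4.5 + 6.5 = 15
(Check: W+ + W- = 36 should equal n(n+1)/2 = 36.)
Step 4: Test statistic W = min(W+, W-) = 15.
Step 5: Ties in |d|, so use the tie-corrected normal approximation.
        E[W] = n(n+1)/4 = 8*9/4 = 18.
        Tie groups: |d|=1 (t=3), |d|=2 (t=2), |d|=4 (t=2); sum(t^3 - t) = 36.
        Var[W] = n(n+1)(2n+1)/24 - sum(t^3-t)/48 = 1224/24 - 36/48 = 50.25.
        z = (W - E[W]) / sqrt(Var[W]) = (15 - 18) / 7.0887 = -0.4232.
        Two-sided p = 2*Phi(z) = 0.672144.
Step 6: alpha = 0.05. fail to reject H0.

W+ = 21, W- = 15, W = min = 15, p = 0.672144, fail to reject H0.


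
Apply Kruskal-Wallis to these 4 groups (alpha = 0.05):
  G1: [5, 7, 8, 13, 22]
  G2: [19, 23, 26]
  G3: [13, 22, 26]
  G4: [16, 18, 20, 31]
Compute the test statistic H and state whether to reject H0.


Step 1: Combine all N = 15 observations and assign midranks.
sorted (value, group, rank): (5,G1,1), (7,G1,2), (8,G1,3), (13,G1,4.5), (13,G3,4.5), (16,G4,6), (18,G4,7), (19,G2,8), (20,G4,9), (22,G1,10.5), (22,G3,10.5), (23,G2,12), (26,G2,13.5), (26,G3,13.5), (31,G4,15)
Step 2: Sum ranks within each group.
R_1 = 21 (n_1 = 5)
R_2 = 33.5 (n_2 = 3)
R_3 = 28.5 (n_3 = 3)
R_4 = 37 (n_4 = 4)
Step 3: H = 12/(N(N+1)) * sum(R_i^2/n_i) - 3(N+1)
     = 12/(15*16) * (21^2/5 + 33.5^2/3 + 28.5^2/3 + 37^2/4) - 3*16
     = 0.050000 * 1075.28 - 48
     = 5.764167.
Step 4: Ties present; correction factor C = 1 - 18/(15^3 - 15) = 0.994643. Corrected H = 5.764167 / 0.994643 = 5.795212.
Step 5: Under H0, H ~ chi^2(3); p-value = 0.122010.
Step 6: alpha = 0.05. fail to reject H0.

H = 5.7952, df = 3, p = 0.122010, fail to reject H0.


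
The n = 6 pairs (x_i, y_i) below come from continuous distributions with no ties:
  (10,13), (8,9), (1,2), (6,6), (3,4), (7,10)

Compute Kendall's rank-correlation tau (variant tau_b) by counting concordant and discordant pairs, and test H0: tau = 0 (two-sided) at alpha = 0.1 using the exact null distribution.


Step 1: Enumerate the 15 unordered pairs (i,j) with i<j and classify each by sign(x_j-x_i) * sign(y_j-y_i).
  (1,2):dx=-2,dy=-4->C; (1,3):dx=-9,dy=-11->C; (1,4):dx=-4,dy=-7->C; (1,5):dx=-7,dy=-9->C
  (1,6):dx=-3,dy=-3->C; (2,3):dx=-7,dy=-7->C; (2,4):dx=-2,dy=-3->C; (2,5):dx=-5,dy=-5->C
  (2,6):dx=-1,dy=+1->D; (3,4):dx=+5,dy=+4->C; (3,5):dx=+2,dy=+2->C; (3,6):dx=+6,dy=+8->C
  (4,5):dx=-3,dy=-2->C; (4,6):dx=+1,dy=+4->C; (5,6):dx=+4,dy=+6->C
Step 2: C = 14, D = 1, total pairs = 15.
Step 3: tau = (C - D)/(n(n-1)/2) = (14 - 1)/15 = 0.866667.
Step 4: Exact two-sided p-value (enumerate n! = 720 permutations of y under H0): p = 0.016667.
Step 5: alpha = 0.1. reject H0.

tau_b = 0.8667 (C=14, D=1), p = 0.016667, reject H0.


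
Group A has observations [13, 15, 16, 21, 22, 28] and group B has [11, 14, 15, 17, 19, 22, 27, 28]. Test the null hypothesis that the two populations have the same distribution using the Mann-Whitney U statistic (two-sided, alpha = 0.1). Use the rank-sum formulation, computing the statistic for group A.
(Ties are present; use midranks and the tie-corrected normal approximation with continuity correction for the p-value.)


Step 1: Combine and sort all 14 observations; assign midranks.
sorted (value, group): (11,Y), (13,X), (14,Y), (15,X), (15,Y), (16,X), (17,Y), (19,Y), (21,X), (22,X), (22,Y), (27,Y), (28,X), (28,Y)
ranks: 11->1, 13->2, 14->3, 15->4.5, 15->4.5, 16->6, 17->7, 19->8, 21->9, 22->10.5, 22->10.5, 27->12, 28->13.5, 28->13.5
Step 2: Rank sum for X: R1 = 2 + 4.5 + 6 + 9 + 10.5 + 13.5 = 45.5.
Step 3: U_X = R1 - n1(n1+1)/2 = 45.5 - 6*7/2 = 45.5 - 21 = 24.5.
       U_Y = n1*n2 - U_X = 48 - 24.5 = 23.5.
Step 4: Ties are present, so use the tie-corrected normal approximation (with continuity correction) for the p-value.
Step 5: p-value = 1.000000; compare to alpha = 0.1. fail to reject H0.

U_X = 24.5, p = 1.000000, fail to reject H0 at alpha = 0.1.


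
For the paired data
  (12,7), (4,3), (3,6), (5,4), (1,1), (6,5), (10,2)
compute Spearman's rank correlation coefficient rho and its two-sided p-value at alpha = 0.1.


Step 1: Rank x and y separately (midranks; no ties here).
rank(x): 12->7, 4->3, 3->2, 5->4, 1->1, 6->5, 10->6
rank(y): 7->7, 3->3, 6->6, 4->4, 1->1, 5->5, 2->2
Step 2: d_i = R_x(i) - R_y(i); compute d_i^2.
  (7-7)^2=0, (3-3)^2=0, (2-6)^2=16, (4-4)^2=0, (1-1)^2=0, (5-5)^2=0, (6-2)^2=16
sum(d^2) = 32.
Step 3: rho = 1 - 6*32 / (7*(7^2 - 1)) = 1 - 192/336 = 0.428571.
Step 4: Under H0, t = rho * sqrt((n-2)/(1-rho^2)) = 1.0607 ~ t(5).
Step 5: Two-sided p-value from the t-distribution with 5 df = 0.337368.
Step 6: alpha = 0.1. fail to reject H0.

rho = 0.4286, p = 0.337368, fail to reject H0 at alpha = 0.1.


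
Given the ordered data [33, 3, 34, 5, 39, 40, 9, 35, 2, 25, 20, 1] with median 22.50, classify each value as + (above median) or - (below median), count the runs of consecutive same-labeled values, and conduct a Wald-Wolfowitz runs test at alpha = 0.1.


Step 1: Compute median = 22.50; label A = above, B = below.
Labels in order: ABABAABABABB  (n_A = 6, n_B = 6)
Step 2: Count runs R = 10.
Step 3: Under H0 (random ordering), E[R] = 2*n_A*n_B/(n_A+n_B) + 1 = 2*6*6/12 + 1 = 7.0000.
        Var[R] = 2*n_A*n_B*(2*n_A*n_B - n_A - n_B) / ((n_A+n_B)^2 * (n_A+n_B-1)) = 4320/1584 = 2.7273.
        SD[R] = 1.6514.
Step 4: Continuity-corrected z = (R - 0.5 - E[R]) / SD[R] = (10 - 0.5 - 7.0000) / 1.6514 = 1.5138.
Step 5: Two-sided p-value via normal approximation = 2*(1 - Phi(|z|)) = 0.130070.
Step 6: alpha = 0.1. fail to reject H0.

R = 10, z = 1.5138, p = 0.130070, fail to reject H0.


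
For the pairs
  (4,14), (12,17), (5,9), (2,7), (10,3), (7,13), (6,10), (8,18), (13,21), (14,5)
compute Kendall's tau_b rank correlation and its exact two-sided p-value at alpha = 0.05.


Step 1: Enumerate the 45 unordered pairs (i,j) with i<j and classify each by sign(x_j-x_i) * sign(y_j-y_i).
  (1,2):dx=+8,dy=+3->C; (1,3):dx=+1,dy=-5->D; (1,4):dx=-2,dy=-7->C; (1,5):dx=+6,dy=-11->D
  (1,6):dx=+3,dy=-1->D; (1,7):dx=+2,dy=-4->D; (1,8):dx=+4,dy=+4->C; (1,9):dx=+9,dy=+7->C
  (1,10):dx=+10,dy=-9->D; (2,3):dx=-7,dy=-8->C; (2,4):dx=-10,dy=-10->C; (2,5):dx=-2,dy=-14->C
  (2,6):dx=-5,dy=-4->C; (2,7):dx=-6,dy=-7->C; (2,8):dx=-4,dy=+1->D; (2,9):dx=+1,dy=+4->C
  (2,10):dx=+2,dy=-12->D; (3,4):dx=-3,dy=-2->C; (3,5):dx=+5,dy=-6->D; (3,6):dx=+2,dy=+4->C
  (3,7):dx=+1,dy=+1->C; (3,8):dx=+3,dy=+9->C; (3,9):dx=+8,dy=+12->C; (3,10):dx=+9,dy=-4->D
  (4,5):dx=+8,dy=-4->D; (4,6):dx=+5,dy=+6->C; (4,7):dx=+4,dy=+3->C; (4,8):dx=+6,dy=+11->C
  (4,9):dx=+11,dy=+14->C; (4,10):dx=+12,dy=-2->D; (5,6):dx=-3,dy=+10->D; (5,7):dx=-4,dy=+7->D
  (5,8):dx=-2,dy=+15->D; (5,9):dx=+3,dy=+18->C; (5,10):dx=+4,dy=+2->C; (6,7):dx=-1,dy=-3->C
  (6,8):dx=+1,dy=+5->C; (6,9):dx=+6,dy=+8->C; (6,10):dx=+7,dy=-8->D; (7,8):dx=+2,dy=+8->C
  (7,9):dx=+7,dy=+11->C; (7,10):dx=+8,dy=-5->D; (8,9):dx=+5,dy=+3->C; (8,10):dx=+6,dy=-13->D
  (9,10):dx=+1,dy=-16->D
Step 2: C = 27, D = 18, total pairs = 45.
Step 3: tau = (C - D)/(n(n-1)/2) = (27 - 18)/45 = 0.200000.
Step 4: Exact two-sided p-value (enumerate n! = 3628800 permutations of y under H0): p = 0.484313.
Step 5: alpha = 0.05. fail to reject H0.

tau_b = 0.2000 (C=27, D=18), p = 0.484313, fail to reject H0.


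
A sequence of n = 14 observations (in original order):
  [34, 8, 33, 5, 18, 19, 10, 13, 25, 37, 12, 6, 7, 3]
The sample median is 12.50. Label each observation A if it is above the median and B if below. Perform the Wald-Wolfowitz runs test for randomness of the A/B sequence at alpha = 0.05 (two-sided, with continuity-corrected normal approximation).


Step 1: Compute median = 12.50; label A = above, B = below.
Labels in order: ABABAABAAABBBB  (n_A = 7, n_B = 7)
Step 2: Count runs R = 8.
Step 3: Under H0 (random ordering), E[R] = 2*n_A*n_B/(n_A+n_B) + 1 = 2*7*7/14 + 1 = 8.0000.
        Var[R] = 2*n_A*n_B*(2*n_A*n_B - n_A - n_B) / ((n_A+n_B)^2 * (n_A+n_B-1)) = 8232/2548 = 3.2308.
        SD[R] = 1.7974.
Step 4: R = E[R], so z = 0 with no continuity correction.
Step 5: Two-sided p-value via normal approximation = 2*(1 - Phi(|z|)) = 1.000000.
Step 6: alpha = 0.05. fail to reject H0.

R = 8, z = 0.0000, p = 1.000000, fail to reject H0.


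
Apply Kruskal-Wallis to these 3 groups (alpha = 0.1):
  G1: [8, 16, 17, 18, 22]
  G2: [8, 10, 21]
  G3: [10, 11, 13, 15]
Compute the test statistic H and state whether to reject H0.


Step 1: Combine all N = 12 observations and assign midranks.
sorted (value, group, rank): (8,G1,1.5), (8,G2,1.5), (10,G2,3.5), (10,G3,3.5), (11,G3,5), (13,G3,6), (15,G3,7), (16,G1,8), (17,G1,9), (18,G1,10), (21,G2,11), (22,G1,12)
Step 2: Sum ranks within each group.
R_1 = 40.5 (n_1 = 5)
R_2 = 16 (n_2 = 3)
R_3 = 21.5 (n_3 = 4)
Step 3: H = 12/(N(N+1)) * sum(R_i^2/n_i) - 3(N+1)
     = 12/(12*13) * (40.5^2/5 + 16^2/3 + 21.5^2/4) - 3*13
     = 0.076923 * 528.946 - 39
     = 1.688141.
Step 4: Ties present; correction factor C = 1 - 12/(12^3 - 12) = 0.993007. Corrected H = 1.688141 / 0.993007 = 1.700029.
Step 5: Under H0, H ~ chi^2(2); p-value = 0.427409.
Step 6: alpha = 0.1. fail to reject H0.

H = 1.7000, df = 2, p = 0.427409, fail to reject H0.


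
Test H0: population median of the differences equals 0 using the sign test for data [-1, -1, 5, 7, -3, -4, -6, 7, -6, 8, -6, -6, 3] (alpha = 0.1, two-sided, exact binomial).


Step 1: Discard zero differences. Original n = 13; n_eff = number of nonzero differences = 13.
Nonzero differences (with sign): -1, -1, +5, +7, -3, -4, -6, +7, -6, +8, -6, -6, +3
Step 2: Count signs: positive = 5, negative = 8.
Step 3: Under H0: P(positive) = 0.5, so the number of positives S ~ Bin(13, 0.5).
Step 4: Two-sided exact p-value = sum of Bin(13,0.5) probabilities at or below the observed probability = 0.581055.
Step 5: alpha = 0.1. fail to reject H0.

n_eff = 13, pos = 5, neg = 8, p = 0.581055, fail to reject H0.


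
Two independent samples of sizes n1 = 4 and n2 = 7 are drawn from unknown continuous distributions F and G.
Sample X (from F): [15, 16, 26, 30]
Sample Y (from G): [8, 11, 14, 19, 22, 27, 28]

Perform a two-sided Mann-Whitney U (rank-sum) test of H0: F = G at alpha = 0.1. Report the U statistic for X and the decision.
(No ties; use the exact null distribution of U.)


Step 1: Combine and sort all 11 observations; assign midranks.
sorted (value, group): (8,Y), (11,Y), (14,Y), (15,X), (16,X), (19,Y), (22,Y), (26,X), (27,Y), (28,Y), (30,X)
ranks: 8->1, 11->2, 14->3, 15->4, 16->5, 19->6, 22->7, 26->8, 27->9, 28->10, 30->11
Step 2: Rank sum for X: R1 = 4 + 5 + 8 + 11 = 28.
Step 3: U_X = R1 - n1(n1+1)/2 = 28 - 4*5/2 = 28 - 10 = 18.
       U_Y = n1*n2 - U_X = 28 - 18 = 10.
Step 4: No ties, so the exact null distribution of U (based on enumerating the C(11,4) = 330 equally likely rank assignments) gives the two-sided p-value.
Step 5: p-value = 0.527273; compare to alpha = 0.1. fail to reject H0.

U_X = 18, p = 0.527273, fail to reject H0 at alpha = 0.1.


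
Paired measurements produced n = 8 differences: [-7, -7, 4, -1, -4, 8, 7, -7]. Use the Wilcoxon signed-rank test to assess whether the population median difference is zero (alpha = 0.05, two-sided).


Step 1: Drop any zero differences (none here) and take |d_i|.
|d| = [7, 7, 4, 1, 4, 8, 7, 7]
Step 2: Midrank |d_i| (ties get averaged ranks).
ranks: |7|->5.5, |7|->5.5, |4|->2.5, |1|->1, |4|->2.5, |8|->8, |7|->5.5, |7|->5.5
Step 3: Attach original signs; sum ranks with positive sign and with negative sign.
W+ = 2.5 + 8 + 5.5 = 16
W- = 5.5 + 5.5 + 1 + 2.5 + 5.5 = 20
(Check: W+ + W- = 36 should equal n(n+1)/2 = 36.)
Step 4: Test statistic W = min(W+, W-) = 16.
Step 5: Ties in |d|, so use the tie-corrected normal approximation.
        E[W] = n(n+1)/4 = 8*9/4 = 18.
        Tie groups: |d|=4 (t=2), |d|=7 (t=4); sum(t^3 - t) = 66.
        Var[W] = n(n+1)(2n+1)/24 - sum(t^3-t)/48 = 1224/24 - 66/48 = 49.625.
        z = (W - E[W]) / sqrt(Var[W]) = (16 - 18) / 7.0445 = -0.2839.
        Two-sided p = 2*Phi(z) = 0.776480.
Step 6: alpha = 0.05. fail to reject H0.

W+ = 16, W- = 20, W = min = 16, p = 0.776480, fail to reject H0.


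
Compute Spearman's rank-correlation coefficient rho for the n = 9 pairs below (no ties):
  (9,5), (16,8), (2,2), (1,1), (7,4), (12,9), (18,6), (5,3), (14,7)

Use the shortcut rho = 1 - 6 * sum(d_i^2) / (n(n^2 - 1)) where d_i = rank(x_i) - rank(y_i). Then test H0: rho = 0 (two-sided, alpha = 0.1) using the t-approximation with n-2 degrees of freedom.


Step 1: Rank x and y separately (midranks; no ties here).
rank(x): 9->5, 16->8, 2->2, 1->1, 7->4, 12->6, 18->9, 5->3, 14->7
rank(y): 5->5, 8->8, 2->2, 1->1, 4->4, 9->9, 6->6, 3->3, 7->7
Step 2: d_i = R_x(i) - R_y(i); compute d_i^2.
  (5-5)^2=0, (8-8)^2=0, (2-2)^2=0, (1-1)^2=0, (4-4)^2=0, (6-9)^2=9, (9-6)^2=9, (3-3)^2=0, (7-7)^2=0
sum(d^2) = 18.
Step 3: rho = 1 - 6*18 / (9*(9^2 - 1)) = 1 - 108/720 = 0.850000.
Step 4: Under H0, t = rho * sqrt((n-2)/(1-rho^2)) = 4.2691 ~ t(7).
Step 5: Two-sided p-value from the t-distribution with 7 df = 0.003705.
Step 6: alpha = 0.1. reject H0.

rho = 0.8500, p = 0.003705, reject H0 at alpha = 0.1.
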